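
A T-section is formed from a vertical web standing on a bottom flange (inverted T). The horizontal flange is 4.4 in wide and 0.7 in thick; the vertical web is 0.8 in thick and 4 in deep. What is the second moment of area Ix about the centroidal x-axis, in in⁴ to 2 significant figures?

Ix ≈ 13 in⁴

Split into non-overlapping primitives; take the origin at the lower-left of the bounding box.
Flange: 4.4 × 0.7, A = 3.08 in², y = 0.35 in, Ī = 0.1258 in⁴.
Web: 0.8 × 4, A = 3.2 in², y = 2.7 in, Ī = 4.267 in⁴.
Centroid: ȳ = ΣA·y / ΣA = 1.547 in.
Transfer each piece to the centroidal x-axis using Ī + A·d² with d = y − 1.547:
  flange: d = -1.197 in → contributes +4.542 in⁴
  web: d = 1.153 in → contributes +8.517 in⁴
Total I = 13.06 in⁴.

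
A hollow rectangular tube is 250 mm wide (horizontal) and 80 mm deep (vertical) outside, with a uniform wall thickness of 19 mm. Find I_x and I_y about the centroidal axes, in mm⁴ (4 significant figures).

Treat the section as a set of non-overlapping primitives; coordinates are from the bounding-box lower-left.
Outer rectangle: 250 × 80, A = 20 000 mm², y = 40 mm, Ī = 10 666 667 mm⁴.
Inner void (subtracted): 212 × 42, A = 8 904 mm², y = 40 mm, Ī = 1 308 888 mm⁴.
By symmetry the centroid is at mid-height, ȳ = 40 mm.
All pieces are centred on the centroidal x-axis, so I = ΣĪ (holes subtracted) = 9 357 779 mm⁴.
Repeating about the centroidal y-axis gives I_y = 70 818 219 mm⁴.

I_x ≈ 9.358 × 10⁶ mm⁴, I_y ≈ 7.082 × 10⁷ mm⁴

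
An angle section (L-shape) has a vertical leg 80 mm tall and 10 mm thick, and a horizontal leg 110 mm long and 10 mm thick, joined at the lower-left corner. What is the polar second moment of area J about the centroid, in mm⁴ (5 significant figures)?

J ≈ 3.1639 × 10⁶ mm⁴

Decompose the section into non-overlapping parts with the origin at the bottom-left of its bounding rectangle.
Vertical leg: 10 × 80, A = 800 mm², y = 40 mm, Ī = 426666.7 mm⁴.
Horizontal leg (remainder): 100 × 10, A = 1 000 mm², y = 5 mm, Ī = 8333.333 mm⁴.
Centroid: ȳ = ΣA·y / ΣA = 20.55556 mm.
Transfer each piece to the centroidal x-axis using Ī + A·d² with d = y − 20.55556:
  vertical leg: d = 19.44444 mm → contributes +729135.8 mm⁴
  horizontal leg (remainder): d = -15.55556 mm → contributes +250308.6 mm⁴
Total I = 979444.4 mm⁴.
For the y-axis: x̄ = 35.55556 mm.
Repeating about the centroidal y-axis gives I_y = 2 184 444 mm⁴.
Polar second moment: J = I_x + I_y = 3 163 889 mm⁴.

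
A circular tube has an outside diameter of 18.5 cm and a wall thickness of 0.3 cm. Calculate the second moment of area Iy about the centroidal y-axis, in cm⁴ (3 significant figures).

Iy ≈ 710 cm⁴

Break the section into simple shapes (no overlaps), measuring from the bottom-left corner of the bounding box.
Outer circle: ⌀18.5, A = 268.8 cm², x = 9.25 cm, Ī = 5749.9 cm⁴.
Bore (subtracted): ⌀17.9, A = 251.65 cm², x = 9.25 cm, Ī = 5039.4 cm⁴.
By symmetry the centroid is at mid-width, x̄ = 9.25 cm.
All pieces are centred on the centroidal y-axis, so I = ΣĪ (holes subtracted) = 710.42 cm⁴.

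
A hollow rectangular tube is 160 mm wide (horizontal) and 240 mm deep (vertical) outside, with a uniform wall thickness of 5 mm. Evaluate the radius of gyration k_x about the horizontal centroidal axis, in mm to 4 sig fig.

k_x ≈ 90.91 mm

Break the section into simple shapes (no overlaps), measuring from the bottom-left corner of the bounding box.
Outer rectangle: 160 × 240, A = 38 400 mm², y = 120 mm, Ī = 184 320 000 mm⁴.
Inner void (subtracted): 150 × 230, A = 34 500 mm², y = 120 mm, Ī = 152 087 500 mm⁴.
By symmetry the centroid is at mid-height, ȳ = 120 mm.
All pieces are centred on the horizontal centroidal axis, so I = ΣĪ (holes subtracted) = 32 232 500 mm⁴.
Radius of gyration: k = √(I/A) = √(32 232 500 / 3 900) = 90.9106 mm.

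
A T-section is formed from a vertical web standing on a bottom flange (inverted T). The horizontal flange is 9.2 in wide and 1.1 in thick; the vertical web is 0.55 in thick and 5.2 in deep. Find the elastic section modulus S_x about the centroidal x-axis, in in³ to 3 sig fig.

Split into non-overlapping primitives; take the origin at the lower-left of the bounding box.
Flange: 9.2 × 1.1, A = 10.12 in², y = 0.55 in, Ī = 1.0204 in⁴.
Web: 0.55 × 5.2, A = 2.86 in², y = 3.7 in, Ī = 6.4445 in⁴.
Centroid: ȳ = ΣA·y / ΣA = 1.2441 in.
Transfer each piece to the centroidal x-axis using Ī + A·d² with d = y − 1.2441:
  flange: d = -0.69407 in → contributes +5.8955 in⁴
  web: d = 2.4559 in → contributes +23.695 in⁴
Total I = 29.59 in⁴.
Extreme fibre distance c = 5.0559 in; S = I/c = 5.8526 in³.

S_x ≈ 5.85 in³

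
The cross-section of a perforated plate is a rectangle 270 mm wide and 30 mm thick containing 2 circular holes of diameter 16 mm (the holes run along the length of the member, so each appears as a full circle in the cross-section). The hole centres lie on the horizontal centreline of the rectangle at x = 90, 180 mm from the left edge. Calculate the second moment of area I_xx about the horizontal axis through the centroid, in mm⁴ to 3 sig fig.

Split into non-overlapping primitives; take the origin at the lower-left of the bounding box.
Plate: 270 × 30, A = 8 100 mm², y = 15 mm, Ī = 607 500 mm⁴.
Hole 1 (subtracted): ⌀16, A = 201.06 mm², y = 15 mm, Ī = 3 217 mm⁴.
Hole 2 (subtracted): ⌀16, A = 201.06 mm², y = 15 mm, Ī = 3 217 mm⁴.
By symmetry the centroid is at mid-height, ȳ = 15 mm.
All pieces are centred on the horizontal axis through the centroid, so I = ΣĪ (holes subtracted) = 601 066 mm⁴.

I_xx ≈ 6.01 × 10⁵ mm⁴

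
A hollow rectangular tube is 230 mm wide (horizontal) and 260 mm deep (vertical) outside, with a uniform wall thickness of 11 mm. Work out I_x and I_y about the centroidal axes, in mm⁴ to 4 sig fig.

I_x ≈ 1.032 × 10⁸ mm⁴, I_y ≈ 8.514 × 10⁷ mm⁴

Decompose the section into non-overlapping parts with the origin at the bottom-left of its bounding rectangle.
Outer rectangle: 230 × 260, A = 59 800 mm², y = 130 mm, Ī = 336 873 333 mm⁴.
Inner void (subtracted): 208 × 238, A = 49 504 mm², y = 130 mm, Ī = 233 675 381 mm⁴.
By symmetry the centroid is at mid-height, ȳ = 130 mm.
All pieces are centred on the centroidal x-axis, so I = ΣĪ (holes subtracted) = 103 197 952 mm⁴.
Repeating about the centroidal y-axis gives I_y = 85 139 912 mm⁴.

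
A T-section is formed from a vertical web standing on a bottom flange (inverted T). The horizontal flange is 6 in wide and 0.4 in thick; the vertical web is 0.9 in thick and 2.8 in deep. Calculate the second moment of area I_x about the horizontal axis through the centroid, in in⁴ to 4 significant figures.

Break the section into simple shapes (no overlaps), measuring from the bottom-left corner of the bounding box.
Flange: 6 × 0.4, A = 2.4 in², y = 0.2 in, Ī = 0.032 in⁴.
Web: 0.9 × 2.8, A = 2.52 in², y = 1.8 in, Ī = 1.6464 in⁴.
Centroid: ȳ = ΣA·y / ΣA = 1.01951 in.
Transfer each piece to the horizontal axis through the centroid using Ī + A·d² with d = y − 1.01951:
  flange: d = -0.819512 in → contributes +1.64384 in⁴
  web: d = 0.780488 in → contributes +3.18149 in⁴
Total I = 4.82533 in⁴.

I_x ≈ 4.825 in⁴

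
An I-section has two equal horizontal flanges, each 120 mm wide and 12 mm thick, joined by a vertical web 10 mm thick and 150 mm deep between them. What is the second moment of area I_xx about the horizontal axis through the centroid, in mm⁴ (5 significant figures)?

I_xx ≈ 2.1743 × 10⁷ mm⁴

Split into non-overlapping primitives; take the origin at the lower-left of the bounding box.
Bottom flange: 120 × 12, A = 1 440 mm², y = 6 mm, Ī = 17 280 mm⁴.
Web: 10 × 150, A = 1 500 mm², y = 87 mm, Ī = 2 812 500 mm⁴.
Top flange: 120 × 12, A = 1 440 mm², y = 168 mm, Ī = 17 280 mm⁴.
By symmetry the centroid is at mid-height, ȳ = 87 mm.
Transfer each piece to the horizontal axis through the centroid using Ī + A·d² with d = y − 87:
  bottom flange: d = -81 mm → contributes +9 465 120 mm⁴
  web: d = 0 mm → contributes +2 812 500 mm⁴
  top flange: d = 81 mm → contributes +9 465 120 mm⁴
Total I = 21 742 740 mm⁴.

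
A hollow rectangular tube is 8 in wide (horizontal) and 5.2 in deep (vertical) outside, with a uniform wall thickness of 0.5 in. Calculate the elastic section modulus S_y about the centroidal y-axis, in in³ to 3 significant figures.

S_y ≈ 25.5 in³

Decompose the section into non-overlapping parts with the origin at the bottom-left of its bounding rectangle.
Outer rectangle: 8 × 5.2, A = 41.6 in², x = 4 in, Ī = 221.87 in⁴.
Inner void (subtracted): 7 × 4.2, A = 29.4 in², x = 4 in, Ī = 120.05 in⁴.
By symmetry the centroid is at mid-width, x̄ = 4 in.
All pieces are centred on the centroidal y-axis, so I = ΣĪ (holes subtracted) = 101.82 in⁴.
Extreme fibre distance c = 4 in; S = I/c = 25.454 in³.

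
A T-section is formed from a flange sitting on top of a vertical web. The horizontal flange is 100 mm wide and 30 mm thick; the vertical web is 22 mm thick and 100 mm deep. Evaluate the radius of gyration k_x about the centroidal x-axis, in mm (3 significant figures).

Break the section into simple shapes (no overlaps), measuring from the bottom-left corner of the bounding box.
Flange: 100 × 30, A = 3 000 mm², y = 115 mm, Ī = 225 000 mm⁴.
Web: 22 × 100, A = 2 200 mm², y = 50 mm, Ī = 1 833 333 mm⁴.
Centroid: ȳ = ΣA·y / ΣA = 87.5 mm.
Transfer each piece to the centroidal x-axis using Ī + A·d² with d = y − 87.5:
  flange: d = 27.5 mm → contributes +2 493 750 mm⁴
  web: d = -37.5 mm → contributes +4 927 083 mm⁴
Total I = 7 420 833 mm⁴.
Radius of gyration: k = √(I/A) = √(7 420 833 / 5 200) = 37.777 mm.

k_x ≈ 37.8 mm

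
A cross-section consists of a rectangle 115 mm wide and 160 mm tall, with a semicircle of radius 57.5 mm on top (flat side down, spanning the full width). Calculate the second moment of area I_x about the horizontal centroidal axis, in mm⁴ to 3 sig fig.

I_x ≈ 8.46 × 10⁷ mm⁴

Treat the section as a set of non-overlapping primitives; coordinates are from the bounding-box lower-left.
Rectangular body: 115 × 160, A = 18 400 mm², y = 80 mm, Ī = 39 253 333 mm⁴.
Semicircular cap: semicircle r = 57.5, A = 5193.4 mm², y = 184.4 mm, Ī = 1 199 785 mm⁴.
Centroid: ȳ = ΣA·y / ΣA = 102.98 mm.
Transfer each piece to the horizontal centroidal axis using Ī + A·d² with d = y − 102.98:
  rectangular body: d = -22.982 mm → contributes +48 971 369 mm⁴
  semicircular cap: d = 81.422 mm → contributes +35 630 080 mm⁴
Total I = 84 601 449 mm⁴.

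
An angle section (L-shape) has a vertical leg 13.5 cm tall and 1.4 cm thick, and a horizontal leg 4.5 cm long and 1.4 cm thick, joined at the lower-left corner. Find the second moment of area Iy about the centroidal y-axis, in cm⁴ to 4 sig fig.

Break the section into simple shapes (no overlaps), measuring from the bottom-left corner of the bounding box.
Vertical leg: 1.4 × 13.5, A = 18.9 cm², x = 0.7 cm, Ī = 3.087 cm⁴.
Horizontal leg (remainder): 3.1 × 1.4, A = 4.34 cm², x = 2.95 cm, Ī = 3.47562 cm⁴.
Centroid: x̄ = ΣA·x / ΣA = 1.12018 cm.
Transfer each piece to the centroidal y-axis using Ī + A·d² with d = x − 1.12018:
  vertical leg: d = -0.420181 cm → contributes +6.42383 cm⁴
  horizontal leg (remainder): d = 1.82982 cm → contributes +18.007 cm⁴
Total I = 24.4308 cm⁴.

Iy ≈ 24.43 cm⁴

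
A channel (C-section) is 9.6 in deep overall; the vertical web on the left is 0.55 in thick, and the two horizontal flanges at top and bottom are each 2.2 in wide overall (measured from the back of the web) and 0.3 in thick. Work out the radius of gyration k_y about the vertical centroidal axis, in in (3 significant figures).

k_y ≈ 0.467 in

Break the section into simple shapes (no overlaps), measuring from the bottom-left corner of the bounding box.
Web: 0.55 × 9.6, A = 5.28 in², x = 0.275 in, Ī = 0.1331 in⁴.
Top flange (beyond web): 1.65 × 0.3, A = 0.495 in², x = 1.375 in, Ī = 0.1123 in⁴.
Bottom flange (beyond web): 1.65 × 0.3, A = 0.495 in², x = 1.375 in, Ī = 0.1123 in⁴.
Centroid: x̄ = ΣA·x / ΣA = 0.44868 in.
Transfer each piece to the vertical centroidal axis using Ī + A·d² with d = x − 0.44868:
  web: d = -0.17368 in → contributes +0.29238 in⁴
  top flange (beyond web): d = 0.92632 in → contributes +0.53704 in⁴
  bottom flange (beyond web): d = 0.92632 in → contributes +0.53704 in⁴
Total I = 1.3665 in⁴.
Radius of gyration: k = √(I/A) = √(1.3665 / 6.27) = 0.46684 in.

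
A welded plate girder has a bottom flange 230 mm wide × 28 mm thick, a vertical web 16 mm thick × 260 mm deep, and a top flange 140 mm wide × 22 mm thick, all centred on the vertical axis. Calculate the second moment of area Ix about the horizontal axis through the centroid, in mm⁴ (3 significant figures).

Ix ≈ 2.01 × 10⁸ mm⁴

Break the section into simple shapes (no overlaps), measuring from the bottom-left corner of the bounding box.
Bottom plate: 230 × 28, A = 6 440 mm², y = 14 mm, Ī = 420 747 mm⁴.
Web plate: 16 × 260, A = 4 160 mm², y = 158 mm, Ī = 23 434 667 mm⁴.
Top plate: 140 × 22, A = 3 080 mm², y = 299 mm, Ī = 124 227 mm⁴.
Centroid: ȳ = ΣA·y / ΣA = 121.96 mm.
Transfer each piece to the horizontal axis through the centroid using Ī + A·d² with d = y − 121.96:
  bottom plate: d = -107.96 mm → contributes +75 475 909 mm⁴
  web plate: d = 36.044 mm → contributes +28 839 172 mm⁴
  top plate: d = 177.04 mm → contributes +96 665 374 mm⁴
Total I = 200 980 454 mm⁴.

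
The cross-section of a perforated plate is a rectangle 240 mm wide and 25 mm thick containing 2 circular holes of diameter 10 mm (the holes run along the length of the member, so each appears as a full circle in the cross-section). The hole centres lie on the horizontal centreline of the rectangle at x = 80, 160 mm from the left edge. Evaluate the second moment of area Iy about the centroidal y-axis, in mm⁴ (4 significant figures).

Decompose the section into non-overlapping parts with the origin at the bottom-left of its bounding rectangle.
Plate: 240 × 25, A = 6 000 mm², x = 120 mm, Ī = 28 800 000 mm⁴.
Hole 1 (subtracted): ⌀10, A = 78.5398 mm², x = 80 mm, Ī = 490.874 mm⁴.
Hole 2 (subtracted): ⌀10, A = 78.5398 mm², x = 160 mm, Ī = 490.874 mm⁴.
By symmetry the centroid is at mid-width, x̄ = 120 mm.
Transfer each piece to the centroidal y-axis using Ī + A·d² with d = x − 120:
  plate: d = 0 mm → contributes +28 800 000 mm⁴
  hole 1: d = -40 mm → contributes −126 155 mm⁴
  hole 2: d = 40 mm → contributes −126 155 mm⁴
Total I = 28 547 691 mm⁴.

Iy ≈ 2.855 × 10⁷ mm⁴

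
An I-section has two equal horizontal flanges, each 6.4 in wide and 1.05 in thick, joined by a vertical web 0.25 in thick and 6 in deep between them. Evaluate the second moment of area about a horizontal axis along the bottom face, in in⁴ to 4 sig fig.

I_base ≈ 417.8 in⁴

Split into non-overlapping primitives; take the origin at the lower-left of the bounding box.
Bottom flange: 6.4 × 1.05, A = 6.72 in², y = 0.525 in, Ī = 0.6174 in⁴.
Web: 0.25 × 6, A = 1.5 in², y = 4.05 in, Ī = 4.5 in⁴.
Top flange: 6.4 × 1.05, A = 6.72 in², y = 7.575 in, Ī = 0.6174 in⁴.
Transfer each piece to the base of the section using Ī + A·d² with d = y − 0:
  bottom flange: d = 0.525 in → contributes +2.4696 in⁴
  web: d = 4.05 in → contributes +29.1038 in⁴
  top flange: d = 7.575 in → contributes +386.215 in⁴
Total I = 417.789 in⁴.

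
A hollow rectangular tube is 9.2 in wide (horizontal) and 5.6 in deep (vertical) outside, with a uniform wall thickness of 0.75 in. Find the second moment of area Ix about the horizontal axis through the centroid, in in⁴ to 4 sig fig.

Ix ≈ 90.41 in⁴

Decompose the section into non-overlapping parts with the origin at the bottom-left of its bounding rectangle.
Outer rectangle: 9.2 × 5.6, A = 51.52 in², y = 2.8 in, Ī = 134.639 in⁴.
Inner void (subtracted): 7.7 × 4.1, A = 31.57 in², y = 2.8 in, Ī = 44.2243 in⁴.
By symmetry the centroid is at mid-height, ȳ = 2.8 in.
All pieces are centred on the horizontal axis through the centroid, so I = ΣĪ (holes subtracted) = 90.4146 in⁴.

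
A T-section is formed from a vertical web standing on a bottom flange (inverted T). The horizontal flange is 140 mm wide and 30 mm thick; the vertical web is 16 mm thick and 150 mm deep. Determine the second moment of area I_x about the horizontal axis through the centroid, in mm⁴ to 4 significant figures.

Treat the section as a set of non-overlapping primitives; coordinates are from the bounding-box lower-left.
Flange: 140 × 30, A = 4 200 mm², y = 15 mm, Ī = 315 000 mm⁴.
Web: 16 × 150, A = 2 400 mm², y = 105 mm, Ī = 4 500 000 mm⁴.
Centroid: ȳ = ΣA·y / ΣA = 47.7273 mm.
Transfer each piece to the horizontal axis through the centroid using Ī + A·d² with d = y − 47.7273:
  flange: d = -32.7273 mm → contributes +4 813 512 mm⁴
  web: d = 57.2727 mm → contributes +12 372 397 mm⁴
Total I = 17 185 909 mm⁴.

I_x ≈ 1.719 × 10⁷ mm⁴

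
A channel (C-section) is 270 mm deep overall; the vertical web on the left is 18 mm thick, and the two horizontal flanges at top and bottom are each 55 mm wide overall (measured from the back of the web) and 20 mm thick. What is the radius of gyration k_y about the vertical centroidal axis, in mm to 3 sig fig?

k_y ≈ 13.5 mm

Break the section into simple shapes (no overlaps), measuring from the bottom-left corner of the bounding box.
Web: 18 × 270, A = 4 860 mm², x = 9 mm, Ī = 131 220 mm⁴.
Top flange (beyond web): 37 × 20, A = 740 mm², x = 36.5 mm, Ī = 84 422 mm⁴.
Bottom flange (beyond web): 37 × 20, A = 740 mm², x = 36.5 mm, Ī = 84 422 mm⁴.
Centroid: x̄ = ΣA·x / ΣA = 15.42 mm.
Transfer each piece to the vertical centroidal axis using Ī + A·d² with d = x − 15.42:
  web: d = -6.4196 mm → contributes +331 504 mm⁴
  top flange (beyond web): d = 21.08 mm → contributes +413 267 mm⁴
  bottom flange (beyond web): d = 21.08 mm → contributes +413 267 mm⁴
Total I = 1 158 037 mm⁴.
Radius of gyration: k = √(I/A) = √(1 158 037 / 6 340) = 13.515 mm.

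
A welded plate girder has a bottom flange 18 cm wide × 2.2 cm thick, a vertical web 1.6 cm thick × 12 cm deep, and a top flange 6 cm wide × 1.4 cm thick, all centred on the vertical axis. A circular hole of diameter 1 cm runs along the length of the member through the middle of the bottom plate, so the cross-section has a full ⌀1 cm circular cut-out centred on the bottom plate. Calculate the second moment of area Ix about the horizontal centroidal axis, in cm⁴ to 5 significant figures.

Ix ≈ 1857.3 cm⁴

Break the section into simple shapes (no overlaps), measuring from the bottom-left corner of the bounding box.
Bottom plate: 18 × 2.2, A = 39.6 cm², y = 1.1 cm, Ī = 15.972 cm⁴.
Web plate: 1.6 × 12, A = 19.2 cm², y = 8.2 cm, Ī = 230.4 cm⁴.
Top plate: 6 × 1.4, A = 8.4 cm², y = 14.9 cm, Ī = 1.372 cm⁴.
Hole (subtracted): ⌀1, A = 0.7853982 cm², y = 1.1 cm, Ī = 0.04908739 cm⁴.
Centroid: ȳ = ΣA·y / ΣA = 4.89796 cm.
Transfer each piece to the horizontal centroidal axis using Ī + A·d² with d = y − 4.89796:
  bottom plate: d = -3.79796 cm → contributes +587.1822 cm⁴
  web plate: d = 3.30204 cm → contributes +439.7466 cm⁴
  top plate: d = 10.00204 cm → contributes +841.7148 cm⁴
  hole: d = -3.79796 cm → contributes −11.37806 cm⁴
Total I = 1857.265 cm⁴.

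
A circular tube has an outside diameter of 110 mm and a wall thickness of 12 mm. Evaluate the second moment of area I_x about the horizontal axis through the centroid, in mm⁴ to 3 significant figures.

Split into non-overlapping primitives; take the origin at the lower-left of the bounding box.
Outer circle: ⌀110, A = 9503.3 mm², y = 55 mm, Ī = 7 186 884 mm⁴.
Bore (subtracted): ⌀86, A = 5808.8 mm², y = 55 mm, Ī = 2 685 120 mm⁴.
By symmetry the centroid is at mid-height, ȳ = 55 mm.
All pieces are centred on the horizontal axis through the centroid, so I = ΣĪ (holes subtracted) = 4 501 764 mm⁴.

I_x ≈ 4.50 × 10⁶ mm⁴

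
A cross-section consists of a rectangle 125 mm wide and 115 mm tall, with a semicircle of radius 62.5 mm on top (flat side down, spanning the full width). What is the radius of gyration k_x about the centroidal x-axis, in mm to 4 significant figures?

Split into non-overlapping primitives; take the origin at the lower-left of the bounding box.
Rectangular body: 125 × 115, A = 14 375 mm², y = 57.5 mm, Ī = 15 842 448 mm⁴.
Semicircular cap: semicircle r = 62.5, A = 6135.92 mm², y = 141.526 mm, Ī = 1 674 758 mm⁴.
Centroid: ȳ = ΣA·y / ΣA = 82.6367 mm.
Transfer each piece to the centroidal x-axis using Ī + A·d² with d = y − 82.6367:
  rectangular body: d = -25.1367 mm → contributes +24 925 312 mm⁴
  semicircular cap: d = 58.8892 mm → contributes +22 953 736 mm⁴
Total I = 47 879 048 mm⁴.
Radius of gyration: k = √(I/A) = √(47 879 048 / 20510.9) = 48.3148 mm.

k_x ≈ 48.31 mm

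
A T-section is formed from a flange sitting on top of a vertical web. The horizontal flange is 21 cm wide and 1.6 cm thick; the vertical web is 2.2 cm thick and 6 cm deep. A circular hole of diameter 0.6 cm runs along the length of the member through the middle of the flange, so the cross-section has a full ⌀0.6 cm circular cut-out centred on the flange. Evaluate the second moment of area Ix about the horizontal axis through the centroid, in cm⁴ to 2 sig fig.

Split into non-overlapping primitives; take the origin at the lower-left of the bounding box.
Flange: 21 × 1.6, A = 33.6 cm², y = 6.8 cm, Ī = 7.168 cm⁴.
Web: 2.2 × 6, A = 13.2 cm², y = 3 cm, Ī = 39.6 cm⁴.
Hole (subtracted): ⌀0.6, A = 0.2827 cm², y = 6.8 cm, Ī = 0.006362 cm⁴.
Centroid: ȳ = ΣA·y / ΣA = 5.722 cm.
Transfer each piece to the horizontal axis through the centroid using Ī + A·d² with d = y − 5.722:
  flange: d = 1.078 cm → contributes +46.24 cm⁴
  web: d = -2.722 cm → contributes +137.4 cm⁴
  hole: d = 1.078 cm → contributes −0.3351 cm⁴
Total I = 183.3 cm⁴.

Ix ≈ 180 cm⁴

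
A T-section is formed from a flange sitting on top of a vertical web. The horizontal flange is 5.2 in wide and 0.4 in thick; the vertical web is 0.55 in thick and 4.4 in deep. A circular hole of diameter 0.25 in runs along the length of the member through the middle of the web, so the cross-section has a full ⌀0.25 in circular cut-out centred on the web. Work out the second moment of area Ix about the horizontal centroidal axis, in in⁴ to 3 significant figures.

Ix ≈ 10.3 in⁴

Treat the section as a set of non-overlapping primitives; coordinates are from the bounding-box lower-left.
Flange: 5.2 × 0.4, A = 2.08 in², y = 4.6 in, Ī = 0.027733 in⁴.
Web: 0.55 × 4.4, A = 2.42 in², y = 2.2 in, Ī = 3.9043 in⁴.
Hole (subtracted): ⌀0.25, A = 0.049087 in², y = 2.2 in, Ī = 0.00019175 in⁴.
Centroid: ȳ = ΣA·y / ΣA = 3.3216 in.
Transfer each piece to the horizontal centroidal axis using Ī + A·d² with d = y − 3.3216:
  flange: d = 1.2784 in → contributes +3.4273 in⁴
  web: d = -1.1216 in → contributes +6.9484 in⁴
  hole: d = -1.1216 in → contributes −0.061939 in⁴
Total I = 10.314 in⁴.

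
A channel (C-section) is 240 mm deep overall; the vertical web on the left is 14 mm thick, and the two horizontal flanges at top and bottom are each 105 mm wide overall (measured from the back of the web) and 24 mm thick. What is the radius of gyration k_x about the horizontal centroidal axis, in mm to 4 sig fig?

Decompose the section into non-overlapping parts with the origin at the bottom-left of its bounding rectangle.
Web: 14 × 240, A = 3 360 mm², y = 120 mm, Ī = 16 128 000 mm⁴.
Top flange (beyond web): 91 × 24, A = 2 184 mm², y = 228 mm, Ī = 104 832 mm⁴.
Bottom flange (beyond web): 91 × 24, A = 2 184 mm², y = 12 mm, Ī = 104 832 mm⁴.
By symmetry the centroid is at mid-height, ȳ = 120 mm.
Transfer each piece to the horizontal centroidal axis using Ī + A·d² with d = y − 120:
  web: d = 0 mm → contributes +16 128 000 mm⁴
  top flange (beyond web): d = 108 mm → contributes +25 579 008 mm⁴
  bottom flange (beyond web): d = -108 mm → contributes +25 579 008 mm⁴
Total I = 67 286 016 mm⁴.
Radius of gyration: k = √(I/A) = √(67 286 016 / 7 728) = 93.3101 mm.

k_x ≈ 93.31 mm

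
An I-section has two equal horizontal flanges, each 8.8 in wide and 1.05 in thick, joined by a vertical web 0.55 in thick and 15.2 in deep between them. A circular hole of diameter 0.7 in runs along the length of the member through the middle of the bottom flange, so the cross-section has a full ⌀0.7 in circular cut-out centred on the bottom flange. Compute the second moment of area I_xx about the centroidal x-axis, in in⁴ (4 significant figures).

I_xx ≈ 1357 in⁴

Break the section into simple shapes (no overlaps), measuring from the bottom-left corner of the bounding box.
Bottom flange: 8.8 × 1.05, A = 9.24 in², y = 0.525 in, Ī = 0.848925 in⁴.
Web: 0.55 × 15.2, A = 8.36 in², y = 8.65 in, Ī = 160.958 in⁴.
Top flange: 8.8 × 1.05, A = 9.24 in², y = 16.775 in, Ī = 0.848925 in⁴.
Hole (subtracted): ⌀0.7, A = 0.384845 in², y = 0.525 in, Ī = 0.0117859 in⁴.
Centroid: ȳ = ΣA·y / ΣA = 8.76819 in.
Transfer each piece to the centroidal x-axis using Ī + A·d² with d = y − 8.76819:
  bottom flange: d = -8.24319 in → contributes +628.709 in⁴
  web: d = -0.118195 in → contributes +161.075 in⁴
  top flange: d = 8.00681 in → contributes +593.215 in⁴
  hole: d = -8.24319 in → contributes −26.1621 in⁴
Total I = 1356.84 in⁴.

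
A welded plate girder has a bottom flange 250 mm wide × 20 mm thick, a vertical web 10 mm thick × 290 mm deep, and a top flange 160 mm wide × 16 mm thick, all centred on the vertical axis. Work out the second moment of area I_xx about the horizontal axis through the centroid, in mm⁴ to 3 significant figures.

I_xx ≈ 1.87 × 10⁸ mm⁴

Split into non-overlapping primitives; take the origin at the lower-left of the bounding box.
Bottom plate: 250 × 20, A = 5 000 mm², y = 10 mm, Ī = 166 667 mm⁴.
Web plate: 10 × 290, A = 2 900 mm², y = 165 mm, Ī = 20 324 167 mm⁴.
Top plate: 160 × 16, A = 2 560 mm², y = 318 mm, Ī = 54 613 mm⁴.
Centroid: ȳ = ΣA·y / ΣA = 128.35 mm.
Transfer each piece to the horizontal axis through the centroid using Ī + A·d² with d = y − 128.35:
  bottom plate: d = -118.35 mm → contributes +70 204 692 mm⁴
  web plate: d = 36.646 mm → contributes +24 218 719 mm⁴
  top plate: d = 189.65 mm → contributes +92 126 827 mm⁴
Total I = 186 550 238 mm⁴.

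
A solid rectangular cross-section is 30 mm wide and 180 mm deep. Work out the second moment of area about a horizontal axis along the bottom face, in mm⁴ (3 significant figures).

The section: 30 × 180, A = 5 400 mm², y = 90 mm, Ī = 14 580 000 mm⁴.
Transfer it to a horizontal axis along the bottom face using Ī + A·d² with d = y − 0:
  the section: d = 90 mm → contributes +58 320 000 mm⁴
Total I = 58 320 000 mm⁴.

I_base ≈ 5.83 × 10⁷ mm⁴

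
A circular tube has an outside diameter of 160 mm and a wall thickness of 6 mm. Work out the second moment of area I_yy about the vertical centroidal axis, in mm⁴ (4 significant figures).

I_yy ≈ 8.619 × 10⁶ mm⁴

Split into non-overlapping primitives; take the origin at the lower-left of the bounding box.
Outer circle: ⌀160, A = 20106.2 mm², x = 80 mm, Ī = 32 169 909 mm⁴.
Bore (subtracted): ⌀148, A = 17203.4 mm², x = 80 mm, Ī = 23 551 402 mm⁴.
By symmetry the centroid is at mid-width, x̄ = 80 mm.
All pieces are centred on the vertical centroidal axis, so I = ΣĪ (holes subtracted) = 8 618 507 mm⁴.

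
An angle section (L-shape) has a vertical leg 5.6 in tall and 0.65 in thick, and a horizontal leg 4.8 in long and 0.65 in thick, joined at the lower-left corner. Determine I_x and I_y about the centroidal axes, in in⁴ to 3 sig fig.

Split into non-overlapping primitives; take the origin at the lower-left of the bounding box.
Vertical leg: 0.65 × 5.6, A = 3.64 in², y = 2.8 in, Ī = 9.5125 in⁴.
Horizontal leg (remainder): 4.15 × 0.65, A = 2.6975 in², y = 0.325 in, Ī = 0.094974 in⁴.
Centroid: ȳ = ΣA·y / ΣA = 1.7465 in.
Transfer each piece to the centroidal x-axis using Ī + A·d² with d = y − 1.7465:
  vertical leg: d = 1.0535 in → contributes +13.552 in⁴
  horizontal leg (remainder): d = -1.4215 in → contributes +5.546 in⁴
Total I = 19.098 in⁴.
For the y-axis: x̄ = 1.3465 in.
Repeating about the centroidal y-axis gives I_y = 12.924 in⁴.

I_x ≈ 19.1 in⁴, I_y ≈ 12.9 in⁴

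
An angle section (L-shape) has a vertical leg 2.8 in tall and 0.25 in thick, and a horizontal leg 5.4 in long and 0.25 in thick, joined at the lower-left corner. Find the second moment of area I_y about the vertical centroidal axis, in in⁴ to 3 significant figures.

Split into non-overlapping primitives; take the origin at the lower-left of the bounding box.
Vertical leg: 0.25 × 2.8, A = 0.7 in², x = 0.125 in, Ī = 0.0036458 in⁴.
Horizontal leg (remainder): 5.15 × 0.25, A = 1.2875 in², x = 2.825 in, Ī = 2.8456 in⁴.
Centroid: x̄ = ΣA·x / ΣA = 1.8741 in.
Transfer each piece to the vertical centroidal axis using Ī + A·d² with d = x − 1.8741:
  vertical leg: d = -1.7491 in → contributes +2.1451 in⁴
  horizontal leg (remainder): d = 0.95094 in → contributes +4.0099 in⁴
Total I = 6.155 in⁴.

I_y ≈ 6.16 in⁴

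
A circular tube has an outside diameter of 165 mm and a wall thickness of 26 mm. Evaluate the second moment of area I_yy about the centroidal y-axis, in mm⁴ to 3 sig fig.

I_yy ≈ 2.84 × 10⁷ mm⁴

Split into non-overlapping primitives; take the origin at the lower-left of the bounding box.
Outer circle: ⌀165, A = 21 382 mm², x = 82.5 mm, Ī = 36 383 601 mm⁴.
Bore (subtracted): ⌀113, A = 10 029 mm², x = 82.5 mm, Ī = 8 003 569 mm⁴.
By symmetry the centroid is at mid-width, x̄ = 82.5 mm.
All pieces are centred on the centroidal y-axis, so I = ΣĪ (holes subtracted) = 28 380 032 mm⁴.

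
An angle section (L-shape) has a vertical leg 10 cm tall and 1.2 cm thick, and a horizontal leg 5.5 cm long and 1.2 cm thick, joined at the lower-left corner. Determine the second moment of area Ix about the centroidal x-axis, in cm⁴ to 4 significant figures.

Decompose the section into non-overlapping parts with the origin at the bottom-left of its bounding rectangle.
Vertical leg: 1.2 × 10, A = 12 cm², y = 5 cm, Ī = 100 cm⁴.
Horizontal leg (remainder): 4.3 × 1.2, A = 5.16 cm², y = 0.6 cm, Ī = 0.6192 cm⁴.
Centroid: ȳ = ΣA·y / ΣA = 3.67692 cm.
Transfer each piece to the centroidal x-axis using Ī + A·d² with d = y − 3.67692:
  vertical leg: d = 1.32308 cm → contributes +121.006 cm⁴
  horizontal leg (remainder): d = -3.07692 cm → contributes +49.4713 cm⁴
Total I = 170.478 cm⁴.

Ix ≈ 170.5 cm⁴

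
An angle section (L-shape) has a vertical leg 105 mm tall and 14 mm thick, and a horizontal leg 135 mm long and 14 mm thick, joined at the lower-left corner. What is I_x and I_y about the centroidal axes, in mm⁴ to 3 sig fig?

Decompose the section into non-overlapping parts with the origin at the bottom-left of its bounding rectangle.
Vertical leg: 14 × 105, A = 1 470 mm², y = 52.5 mm, Ī = 1 350 563 mm⁴.
Horizontal leg (remainder): 121 × 14, A = 1 694 mm², y = 7 mm, Ī = 27 669 mm⁴.
Centroid: ȳ = ΣA·y / ΣA = 28.139 mm.
Transfer each piece to the centroidal x-axis using Ī + A·d² with d = y − 28.139:
  vertical leg: d = 24.361 mm → contributes +2 222 919 mm⁴
  horizontal leg (remainder): d = -21.139 mm → contributes +784 672 mm⁴
Total I = 3 007 591 mm⁴.
For the y-axis: x̄ = 43.139 mm.
Repeating about the centroidal y-axis gives I_y = 5 676 761 mm⁴.

I_x ≈ 3.01 × 10⁶ mm⁴, I_y ≈ 5.68 × 10⁶ mm⁴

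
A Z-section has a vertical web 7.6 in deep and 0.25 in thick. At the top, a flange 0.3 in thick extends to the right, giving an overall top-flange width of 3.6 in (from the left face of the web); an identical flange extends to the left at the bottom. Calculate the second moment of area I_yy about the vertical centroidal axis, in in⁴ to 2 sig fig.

Decompose the section into non-overlapping parts with the origin at the bottom-left of its bounding rectangle.
Web: 0.25 × 7.6, A = 1.9 in², x = 3.475 in, Ī = 0.009896 in⁴.
Top flange (beyond web): 3.35 × 0.3, A = 1.005 in², x = 5.275 in, Ī = 0.9399 in⁴.
Bottom flange (beyond web): 3.35 × 0.3, A = 1.005 in², x = 1.675 in, Ī = 0.9399 in⁴.
Centroid: x̄ = ΣA·x / ΣA = 3.475 in.
Transfer each piece to the vertical centroidal axis using Ī + A·d² with d = x − 3.475:
  web: d = 0 in → contributes +0.009896 in⁴
  top flange (beyond web): d = 1.8 in → contributes +4.196 in⁴
  bottom flange (beyond web): d = -1.8 in → contributes +4.196 in⁴
Total I = 8.402 in⁴.

I_yy ≈ 8.4 in⁴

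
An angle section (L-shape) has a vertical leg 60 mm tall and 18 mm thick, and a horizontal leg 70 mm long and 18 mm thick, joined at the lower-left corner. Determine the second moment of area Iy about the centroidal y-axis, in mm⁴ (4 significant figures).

Break the section into simple shapes (no overlaps), measuring from the bottom-left corner of the bounding box.
Vertical leg: 18 × 60, A = 1 080 mm², x = 9 mm, Ī = 29 160 mm⁴.
Horizontal leg (remainder): 52 × 18, A = 936 mm², x = 44 mm, Ī = 210 912 mm⁴.
Centroid: x̄ = ΣA·x / ΣA = 25.25 mm.
Transfer each piece to the centroidal y-axis using Ī + A·d² with d = x − 25.25:
  vertical leg: d = -16.25 mm → contributes +314 348 mm⁴
  horizontal leg (remainder): d = 18.75 mm → contributes +539 975 mm⁴
Total I = 854 322 mm⁴.

Iy ≈ 8.543 × 10⁵ mm⁴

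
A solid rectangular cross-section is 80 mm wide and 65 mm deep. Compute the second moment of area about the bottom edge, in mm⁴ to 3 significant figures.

I_base ≈ 7.32 × 10⁶ mm⁴

The section: 80 × 65, A = 5 200 mm², y = 32.5 mm, Ī = 1 830 833 mm⁴.
Transfer it to the base of the section using Ī + A·d² with d = y − 0:
  the section: d = 32.5 mm → contributes +7 323 333 mm⁴
Total I = 7 323 333 mm⁴.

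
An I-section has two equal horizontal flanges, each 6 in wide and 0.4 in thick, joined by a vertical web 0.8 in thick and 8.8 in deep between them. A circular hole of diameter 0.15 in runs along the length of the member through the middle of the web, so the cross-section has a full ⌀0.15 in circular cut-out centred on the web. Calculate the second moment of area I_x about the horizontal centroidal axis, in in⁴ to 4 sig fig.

I_x ≈ 147.1 in⁴

Break the section into simple shapes (no overlaps), measuring from the bottom-left corner of the bounding box.
Bottom flange: 6 × 0.4, A = 2.4 in², y = 0.2 in, Ī = 0.032 in⁴.
Web: 0.8 × 8.8, A = 7.04 in², y = 4.8 in, Ī = 45.4315 in⁴.
Top flange: 6 × 0.4, A = 2.4 in², y = 9.4 in, Ī = 0.032 in⁴.
Hole (subtracted): ⌀0.15, A = 0.0176715 in², y = 4.8 in, Ī = 0.0000248505 in⁴.
By symmetry the centroid is at mid-height, ȳ = 4.8 in.
Transfer each piece to the horizontal centroidal axis using Ī + A·d² with d = y − 4.8:
  bottom flange: d = -4.6 in → contributes +50.816 in⁴
  web: d = 0 in → contributes +45.4315 in⁴
  top flange: d = 4.6 in → contributes +50.816 in⁴
  hole: d = 0 in → contributes −0.0000248505 in⁴
Total I = 147.063 in⁴.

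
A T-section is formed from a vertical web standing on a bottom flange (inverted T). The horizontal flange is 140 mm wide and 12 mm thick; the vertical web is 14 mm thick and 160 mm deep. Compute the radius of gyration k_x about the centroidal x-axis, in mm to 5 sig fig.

Split into non-overlapping primitives; take the origin at the lower-left of the bounding box.
Flange: 140 × 12, A = 1 680 mm², y = 6 mm, Ī = 20 160 mm⁴.
Web: 14 × 160, A = 2 240 mm², y = 92 mm, Ī = 4 778 667 mm⁴.
Centroid: ȳ = ΣA·y / ΣA = 55.14286 mm.
Transfer each piece to the centroidal x-axis using Ī + A·d² with d = y − 55.14286:
  flange: d = -49.14286 mm → contributes +4 077 394 mm⁴
  web: d = 36.85714 mm → contributes +7 821 592 mm⁴
Total I = 11 898 987 mm⁴.
Radius of gyration: k = √(I/A) = √(11 898 987 / 3 920) = 55.09497 mm.

k_x ≈ 55.095 mm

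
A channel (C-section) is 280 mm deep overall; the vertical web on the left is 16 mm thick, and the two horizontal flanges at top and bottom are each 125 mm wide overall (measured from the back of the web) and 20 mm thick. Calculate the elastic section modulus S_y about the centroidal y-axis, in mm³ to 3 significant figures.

S_y ≈ 1.51 × 10⁵ mm³

Treat the section as a set of non-overlapping primitives; coordinates are from the bounding-box lower-left.
Web: 16 × 280, A = 4 480 mm², x = 8 mm, Ī = 95 573 mm⁴.
Top flange (beyond web): 109 × 20, A = 2 180 mm², x = 70.5 mm, Ī = 2 158 382 mm⁴.
Bottom flange (beyond web): 109 × 20, A = 2 180 mm², x = 70.5 mm, Ī = 2 158 382 mm⁴.
Centroid: x̄ = ΣA·x / ΣA = 38.826 mm.
Transfer each piece to the centroidal y-axis using Ī + A·d² with d = x − 38.826:
  web: d = -30.826 mm → contributes +4 352 601 mm⁴
  top flange (beyond web): d = 31.674 mm → contributes +4 345 479 mm⁴
  bottom flange (beyond web): d = 31.674 mm → contributes +4 345 479 mm⁴
Total I = 13 043 558 mm⁴.
Extreme fibre distance c = 86.174 mm; S = I/c = 151 363 mm³.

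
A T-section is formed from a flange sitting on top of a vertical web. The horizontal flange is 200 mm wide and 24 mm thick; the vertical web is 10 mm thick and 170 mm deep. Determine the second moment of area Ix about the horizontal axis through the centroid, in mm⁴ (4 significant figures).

Ix ≈ 1.614 × 10⁷ mm⁴

Treat the section as a set of non-overlapping primitives; coordinates are from the bounding-box lower-left.
Flange: 200 × 24, A = 4 800 mm², y = 182 mm, Ī = 230 400 mm⁴.
Web: 10 × 170, A = 1 700 mm², y = 85 mm, Ī = 4 094 167 mm⁴.
Centroid: ȳ = ΣA·y / ΣA = 156.631 mm.
Transfer each piece to the horizontal axis through the centroid using Ī + A·d² with d = y − 156.631:
  flange: d = 25.3692 mm → contributes +3 319 670 mm⁴
  web: d = -71.6308 mm → contributes +12 816 811 mm⁴
Total I = 16 136 481 mm⁴.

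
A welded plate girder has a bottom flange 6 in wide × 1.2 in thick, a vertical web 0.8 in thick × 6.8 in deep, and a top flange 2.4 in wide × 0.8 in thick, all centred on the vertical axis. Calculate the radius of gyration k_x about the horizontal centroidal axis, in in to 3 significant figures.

Split into non-overlapping primitives; take the origin at the lower-left of the bounding box.
Bottom plate: 6 × 1.2, A = 7.2 in², y = 0.6 in, Ī = 0.864 in⁴.
Web plate: 0.8 × 6.8, A = 5.44 in², y = 4.6 in, Ī = 20.962 in⁴.
Top plate: 2.4 × 0.8, A = 1.92 in², y = 8.4 in, Ī = 0.1024 in⁴.
Centroid: ȳ = ΣA·y / ΣA = 3.1231 in.
Transfer each piece to the horizontal centroidal axis using Ī + A·d² with d = y − 3.1231:
  bottom plate: d = -2.5231 in → contributes +46.699 in⁴
  web plate: d = 1.4769 in → contributes +32.828 in⁴
  top plate: d = 5.2769 in → contributes +53.567 in⁴
Total I = 133.09 in⁴.
Radius of gyration: k = √(I/A) = √(133.09 / 14.56) = 3.0234 in.

k_x ≈ 3.02 in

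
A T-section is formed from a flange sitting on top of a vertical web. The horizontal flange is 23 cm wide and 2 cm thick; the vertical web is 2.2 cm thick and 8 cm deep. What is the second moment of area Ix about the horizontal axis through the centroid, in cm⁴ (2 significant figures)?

Decompose the section into non-overlapping parts with the origin at the bottom-left of its bounding rectangle.
Flange: 23 × 2, A = 46 cm², y = 9 cm, Ī = 15.33 cm⁴.
Web: 2.2 × 8, A = 17.6 cm², y = 4 cm, Ī = 93.87 cm⁴.
Centroid: ȳ = ΣA·y / ΣA = 7.616 cm.
Transfer each piece to the horizontal axis through the centroid using Ī + A·d² with d = y − 7.616:
  flange: d = 1.384 cm → contributes +103.4 cm⁴
  web: d = -3.616 cm → contributes +324 cm⁴
Total I = 427.4 cm⁴.

Ix ≈ 430 cm⁴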